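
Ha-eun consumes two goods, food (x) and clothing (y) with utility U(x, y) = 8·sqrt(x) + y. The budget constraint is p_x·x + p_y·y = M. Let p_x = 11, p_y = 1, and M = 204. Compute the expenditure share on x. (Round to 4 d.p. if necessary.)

share on x = 0.0071

MU_x = 4/√x, MU_y = 1. Tangency: 4/√x = p_x/p_y.
Thus x* = (4·p_y/p_x)² — independent of M — with the rest of income spent on y.
Plugging in: x* = (4·1/11)² = 0.1322, y* = 202.5455.
Expenditure on x: 11·0.1322 = 1.4545; share = 0.0071.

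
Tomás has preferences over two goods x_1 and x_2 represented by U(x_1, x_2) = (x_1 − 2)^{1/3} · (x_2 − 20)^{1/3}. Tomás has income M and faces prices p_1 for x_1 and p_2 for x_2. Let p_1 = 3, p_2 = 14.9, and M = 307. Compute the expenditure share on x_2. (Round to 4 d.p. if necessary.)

share on x_2 = 0.9756

Substituting into the budget: x_1* = 2 + 0.5·(M − 2·p_1 − 20·p_2)/p_1, and x_2* = 20 + 0.5·(…)/p_2.
Discretionary income = 307 − 2·3 − 20·14.9 = 3; x_1* = 2 + 0.5·3/3 = 2.5; x_2* = 20 + 0.5·3/14.9 = 20.1007.
Expenditure on x_2: 14.9·20.1007 = 299.5; share = 0.9756.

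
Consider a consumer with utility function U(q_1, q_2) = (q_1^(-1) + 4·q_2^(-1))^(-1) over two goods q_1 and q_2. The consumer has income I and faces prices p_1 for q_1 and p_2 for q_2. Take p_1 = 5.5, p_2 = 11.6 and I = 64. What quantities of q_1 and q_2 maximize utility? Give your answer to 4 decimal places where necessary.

q_1* = 2.9802, q_2* = 4.1042

MRS = MU_q_1/MU_q_2 = (1/4)·(q_2/q_1)^(2). Set equal to p_1/p_2.
Solve for the ratio: q_2/q_1 = [4·p_1/p_2]^(0.5).
Substitute q_2 = (q_2/q_1)·q_1 into the budget: q_1* = I/(p_1 + p_2·(q_2/q_1)).
Numerically q_2/q_1 = 1.377153, so q_1* = 64/(5.5 + 11.6·1.377153) = 2.9802 and q_2* = 1.377153·2.9802 = 4.1042.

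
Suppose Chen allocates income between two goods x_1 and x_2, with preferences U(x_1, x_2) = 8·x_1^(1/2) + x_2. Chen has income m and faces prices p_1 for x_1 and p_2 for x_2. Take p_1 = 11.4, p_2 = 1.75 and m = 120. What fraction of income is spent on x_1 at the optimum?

MU_x_1 = 4/√x_1, MU_x_2 = 1. Tangency: 4/√x_1 = p_1/p_2.
Solve: √x_1 = 4·p_2/p_1, so x_1*(p_1,p_2) = (4·p_2/p_1)², and x_2* = (m − p_1·x_1*)/p_2.
Plugging in: x_1* = (4·1.75/11.4)² = 0.377, x_2* = 66.1153.
Expenditure on x_1: 11.4·0.377 = 4.2982; share = 0.0358.

share on x_1 = 0.0358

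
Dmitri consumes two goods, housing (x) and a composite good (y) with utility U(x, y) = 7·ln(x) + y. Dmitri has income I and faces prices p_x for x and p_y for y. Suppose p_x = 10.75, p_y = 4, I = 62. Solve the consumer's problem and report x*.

x* = 2.6047

Set MRS = p_x/p_y: (7/x)/1 = p_x/p_y.
So x*(p_x,p_y) = 7·p_y/p_x, independent of income; and y* = (I − 7·p_y)/p_y.
At the given prices: x* = 7·4/10.75 = 2.6047.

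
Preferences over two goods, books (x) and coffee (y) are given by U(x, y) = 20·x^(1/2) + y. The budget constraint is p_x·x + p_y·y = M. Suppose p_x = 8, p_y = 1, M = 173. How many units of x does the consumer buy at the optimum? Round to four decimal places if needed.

x* = 1.5625

MU_x = 10/√x, MU_y = 1. Tangency: 10/√x = p_x/p_y.
Thus x* = (10·p_y/p_x)² — independent of M — with the rest of income spent on y.
Plugging in: x* = (10·1/8)² = 1.5625.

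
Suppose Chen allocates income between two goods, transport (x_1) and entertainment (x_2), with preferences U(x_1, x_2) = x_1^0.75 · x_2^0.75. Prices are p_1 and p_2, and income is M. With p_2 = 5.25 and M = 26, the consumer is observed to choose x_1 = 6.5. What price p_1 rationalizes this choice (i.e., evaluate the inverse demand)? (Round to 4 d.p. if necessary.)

MU_x_1/MU_x_2 = (0.75·x_2)/(0.75·x_1); tangency sets this equal to p_1/p_2.
Rearranging, p_2·x_2 = p_1·x_1. Substituting into the budget gives p_1·x_1·(1 + 1) = M.
Demand: x_1*(p_1,p_2,M) = 0.5·M/p_1 and x_2* = 0.5·M/p_2.
Set x_1* = 6.5 in the demand function and solve for p_1: p_1 = 2.

p_1 = 2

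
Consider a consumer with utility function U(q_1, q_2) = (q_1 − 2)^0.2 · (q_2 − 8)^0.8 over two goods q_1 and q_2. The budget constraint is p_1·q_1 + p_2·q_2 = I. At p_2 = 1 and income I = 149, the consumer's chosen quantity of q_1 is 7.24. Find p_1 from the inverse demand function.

p_1 = 5

This is Cobb-Douglas in (q_1−2, q_2−8): tangency gives 0.2·p_2·(q_2−8) = 0.8·p_1·(q_1−2).
Substituting into the budget: q_1* = 2 + 0.2·(I − 2·p_1 − 8·p_2)/p_1, and q_2* = 8 + 0.8·(…)/p_2.
Set q_1* = 7.24 in the demand function and solve for p_1: p_1 = 5.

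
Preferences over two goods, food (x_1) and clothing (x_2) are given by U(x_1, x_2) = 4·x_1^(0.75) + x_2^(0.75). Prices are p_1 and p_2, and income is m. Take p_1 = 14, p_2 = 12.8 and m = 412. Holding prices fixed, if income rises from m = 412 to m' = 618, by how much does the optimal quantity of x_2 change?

Δx_2* = 0.0818

MRS = MU_x_1/MU_x_2 = 4·(x_2/x_1)^(0.25). Set equal to p_1/p_2.
Hence x_2/x_1 = ((1/4)·p_1/p_2)^(1/(0.25)), i.e. raised to the 4 power.
With the ratio pinned down, the budget gives x_1* = m/(p_1 + p_2·(x_2/x_1)) and x_2* = (x_2/x_1)·x_1*.
Numerically x_2/x_1 = 0.00559, so x_1* = 412/(14 + 12.8·0.00559) = 29.2789 and x_2* = 0.00559·29.2789 = 0.1637.
At m' = 618: x_2* = 0.2455. Change: 0.2455 − 0.1637 = 0.0818.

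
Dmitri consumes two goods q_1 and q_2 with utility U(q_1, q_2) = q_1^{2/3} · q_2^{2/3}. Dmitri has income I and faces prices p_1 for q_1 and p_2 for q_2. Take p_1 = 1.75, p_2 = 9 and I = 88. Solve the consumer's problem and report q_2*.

q_2* = 4.8889

The MRS is q_2/q_1. Set MRS = p_1/p_2.
So 2/3·p_2·q_2 = 2/3·p_1·q_1; combined with the budget, a share 0.5 of income goes to q_1.
Demand: q_1*(p_1,p_2,I) = 0.5·I/p_1 and q_2* = 0.5·I/p_2.
At p_1=1.75, p_2=9, I=88: q_2* = 0.5·88/9 = 4.8889.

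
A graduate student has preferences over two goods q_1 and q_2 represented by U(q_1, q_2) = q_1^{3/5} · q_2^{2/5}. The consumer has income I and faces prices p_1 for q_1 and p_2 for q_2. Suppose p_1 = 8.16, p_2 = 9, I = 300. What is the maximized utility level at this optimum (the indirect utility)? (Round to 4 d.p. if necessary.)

V = 18.0354

Tangency: MRS = (3/2)·q_2/q_1 = p_1/p_2.
So 0.6·p_2·q_2 = 0.4·p_1·q_1; combined with the budget, a share 0.6 of income goes to q_1.
Demand: q_1*(p_1,p_2,I) = 0.6·I/p_1 and q_2* = 0.4·I/p_2.
At p_1=8.16, p_2=9, I=300: q_1* = 0.6·300/8.16 = 22.0588, q_2* = 13.3333.
Utility at the optimum: U(22.0588, 13.3333) = 18.0354.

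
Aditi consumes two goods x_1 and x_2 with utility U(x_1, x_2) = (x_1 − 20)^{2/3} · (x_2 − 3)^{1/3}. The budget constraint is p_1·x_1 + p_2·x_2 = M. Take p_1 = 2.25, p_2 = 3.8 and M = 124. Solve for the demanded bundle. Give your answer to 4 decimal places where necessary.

After buying the subsistence bundle (20, 3), a share 2/3 of the remaining income goes to x_1: x_1* = 20 + 2/3·(M − 20p_1 − 3p_2)/p_1.
Discretionary income = 124 − 20·2.25 − 3·3.8 = 67.6; x_1* = 20 + 2/3·67.6/2.25 = 40.0296; x_2* = 3 + 1/3·67.6/3.8 = 8.9298.

x_1* = 40.0296, x_2* = 8.9298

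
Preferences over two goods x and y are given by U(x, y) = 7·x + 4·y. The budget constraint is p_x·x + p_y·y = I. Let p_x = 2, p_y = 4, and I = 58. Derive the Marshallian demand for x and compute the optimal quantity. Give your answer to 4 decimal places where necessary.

x* = 29

Perfect substitutes: compare marginal utility per dollar. 7/p_x vs 4/p_y → 3.5 vs 1.
x gives more utility per dollar, so spend all income on x: x* = I/p_x, y* = 0.
Numerically: x* = 29, y* = 0.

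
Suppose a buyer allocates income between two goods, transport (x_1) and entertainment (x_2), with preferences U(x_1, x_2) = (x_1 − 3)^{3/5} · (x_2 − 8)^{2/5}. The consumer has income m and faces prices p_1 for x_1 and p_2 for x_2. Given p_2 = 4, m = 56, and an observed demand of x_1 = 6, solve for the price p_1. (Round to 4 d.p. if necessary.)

p_1 = 3

This is Cobb-Douglas in (x_1−3, x_2−8): tangency gives 0.6·p_2·(x_2−8) = 0.4·p_1·(x_1−3).
After buying the subsistence bundle (3, 8), a share 0.6 of the remaining income goes to x_1: x_1* = 3 + 0.6·(m − 3p_1 − 8p_2)/p_1.
Set x_1* = 6 in the demand function and solve for p_1: p_1 = 3.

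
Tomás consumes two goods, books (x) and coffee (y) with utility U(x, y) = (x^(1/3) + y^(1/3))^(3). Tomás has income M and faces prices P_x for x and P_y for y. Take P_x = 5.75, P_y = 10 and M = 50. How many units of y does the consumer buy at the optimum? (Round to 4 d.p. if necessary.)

With the ratio pinned down, the budget gives x* = M/(P_x + P_y·(y/x)) and y* = (y/x)·x*.
Numerically y/x = 0.436015, so x* = 50/(5.75 + 10·0.436015) = 4.9455 and y* = 0.436015·4.9455 = 2.1563.

y* = 2.1563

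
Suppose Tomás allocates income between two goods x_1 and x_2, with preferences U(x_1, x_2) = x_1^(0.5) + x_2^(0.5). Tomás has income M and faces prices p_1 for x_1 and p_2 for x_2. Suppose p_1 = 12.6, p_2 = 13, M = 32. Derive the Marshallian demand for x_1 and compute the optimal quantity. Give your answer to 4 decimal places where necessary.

MRS = MU_x_1/MU_x_2 = (x_2/x_1)^(0.5). Set equal to p_1/p_2.
Solve for the ratio: x_2/x_1 = [p_1/p_2]^(2).
With the ratio pinned down, the budget gives x_1* = M/(p_1 + p_2·(x_2/x_1)) and x_2* = (x_2/x_1)·x_1*.
Numerically x_2/x_1 = 0.939408, so x_1* = 32/(12.6 + 13·0.939408) = 1.2897.

x_1* = 1.2897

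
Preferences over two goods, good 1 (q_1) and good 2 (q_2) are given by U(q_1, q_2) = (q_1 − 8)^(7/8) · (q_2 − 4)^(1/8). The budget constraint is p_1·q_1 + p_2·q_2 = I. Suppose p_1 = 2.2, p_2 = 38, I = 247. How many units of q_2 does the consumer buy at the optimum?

q_2* = 4.2546

Let q_1' = q_1−8, q_2' = q_2−4. MRS = 7·q_2'/q_1' = p_1/p_2.
Substituting into the budget: q_1* = 8 + 0.875·(I − 8·p_1 − 4·p_2)/p_1, and q_2* = 4 + 0.125·(…)/p_2.
Discretionary income = 247 − 8·2.2 − 4·38 = 77.4; q_2* = 4 + 0.125·77.4/38 = 4.2546.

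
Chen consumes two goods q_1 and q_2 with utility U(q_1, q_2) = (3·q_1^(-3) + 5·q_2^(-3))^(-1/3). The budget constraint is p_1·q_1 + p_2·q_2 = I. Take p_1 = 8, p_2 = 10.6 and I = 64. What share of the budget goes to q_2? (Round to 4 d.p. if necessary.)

share on q_2 = 0.5839

MU_q_1 ∝ 3·q_1^(-4), MU_q_2 ∝ 5·q_2^(-4), so MRS = (3/5)·(q_2/q_1)^(4) = p_1/p_2.
Hence q_2/q_1 = ((5/3)·p_1/p_2)^(1/(4)), i.e. raised to the 0.25 power.
With the ratio pinned down, the budget gives q_1* = I/(p_1 + p_2·(q_2/q_1)) and q_2* = (q_2/q_1)·q_1*.
Numerically q_2/q_1 = 1.05903, so q_1* = 64/(8 + 10.6·1.05903) = 3.3289 and q_2* = 1.05903·3.3289 = 3.5254.
Expenditure on q_2: 10.6·3.5254 = 37.369; share = 0.5839.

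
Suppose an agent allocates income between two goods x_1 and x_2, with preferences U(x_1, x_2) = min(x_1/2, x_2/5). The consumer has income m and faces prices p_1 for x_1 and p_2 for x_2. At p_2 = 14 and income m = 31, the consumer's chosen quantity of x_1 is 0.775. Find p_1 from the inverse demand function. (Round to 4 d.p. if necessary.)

p_1 = 5

With perfect complements, no substitution: consume in ratio x_1:x_2 = 2:5.
Budget: p_1·x_1 + p_2·(5/2)·x_1 = m, so (2·p_1 + 5·p_2)·x_1 = 2·m.
Demand: x_1*(p_1,p_2,m) = 2·m/(2·p_1 + 5·p_2), x_2* = 5·m/(2·p_1 + 5·p_2).
Set x_1* = 0.775 in the demand function and solve for p_1: p_1 = 5.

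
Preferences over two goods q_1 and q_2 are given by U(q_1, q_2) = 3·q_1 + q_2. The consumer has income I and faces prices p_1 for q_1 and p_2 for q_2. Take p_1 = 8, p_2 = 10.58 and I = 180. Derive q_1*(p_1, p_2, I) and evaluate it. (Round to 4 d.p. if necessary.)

q_1 gives more utility per dollar, so spend all income on q_1: q_1* = I/p_1, q_2* = 0.
Numerically: q_1* = 22.5, q_2* = 0.

q_1* = 22.5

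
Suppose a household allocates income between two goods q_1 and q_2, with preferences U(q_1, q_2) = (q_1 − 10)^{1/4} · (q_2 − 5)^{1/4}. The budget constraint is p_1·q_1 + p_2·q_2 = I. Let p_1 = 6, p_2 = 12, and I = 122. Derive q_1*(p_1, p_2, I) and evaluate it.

This is Cobb-Douglas in (q_1−10, q_2−5): tangency gives 0.25·p_2·(q_2−5) = 0.25·p_1·(q_1−10).
Substituting into the budget: q_1* = 10 + 0.5·(I − 10·p_1 − 5·p_2)/p_1, and q_2* = 5 + 0.5·(…)/p_2.
Discretionary income = 122 − 10·6 − 5·12 = 2; q_1* = 10 + 0.5·2/6 = 10.1667.

q_1* = 10.1667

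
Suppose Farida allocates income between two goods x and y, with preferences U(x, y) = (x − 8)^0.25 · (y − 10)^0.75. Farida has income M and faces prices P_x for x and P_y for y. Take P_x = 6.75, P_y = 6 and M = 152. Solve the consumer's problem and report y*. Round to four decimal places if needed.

MRS = (1/3)·(y−10)/(x−8). Tangency with P_x/P_y gives y−10 = 3·(P_x/P_y)·(x−8).
After buying the subsistence bundle (8, 10), a share 0.25 of the remaining income goes to x: x* = 8 + 0.25·(M − 8P_x − 10P_y)/P_x.
Discretionary income = 152 − 8·6.75 − 10·6 = 38; y* = 10 + 0.75·38/6 = 14.75.

y* = 14.75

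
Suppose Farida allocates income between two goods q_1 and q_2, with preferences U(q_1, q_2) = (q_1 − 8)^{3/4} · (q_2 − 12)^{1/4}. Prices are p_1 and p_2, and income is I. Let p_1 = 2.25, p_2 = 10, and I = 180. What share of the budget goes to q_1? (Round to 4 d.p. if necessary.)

share on q_1 = 0.275

After buying the subsistence bundle (8, 12), a share 0.75 of the remaining income goes to q_1: q_1* = 8 + 0.75·(I − 8p_1 − 12p_2)/p_1.
Discretionary income = 180 − 8·2.25 − 12·10 = 42; q_1* = 8 + 0.75·42/2.25 = 22; q_2* = 12 + 0.25·42/10 = 13.05.
Expenditure on q_1: 2.25·22 = 49.5; share = 0.275.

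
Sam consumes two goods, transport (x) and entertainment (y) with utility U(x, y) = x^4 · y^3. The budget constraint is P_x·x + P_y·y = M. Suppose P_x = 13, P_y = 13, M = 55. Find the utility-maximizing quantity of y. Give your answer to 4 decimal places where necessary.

y* = 1.8132

The MRS is (4/3)·y/x. Set MRS = P_x/P_y.
So 4·P_y·y = 3·P_x·x; combined with the budget, a share 4/7 of income goes to x.
Demand: x*(P_x,P_y,M) = 4/7·M/P_x and y* = 3/7·M/P_y.
At P_x=13, P_y=13, M=55: y* = 3/7·55/13 = 1.8132.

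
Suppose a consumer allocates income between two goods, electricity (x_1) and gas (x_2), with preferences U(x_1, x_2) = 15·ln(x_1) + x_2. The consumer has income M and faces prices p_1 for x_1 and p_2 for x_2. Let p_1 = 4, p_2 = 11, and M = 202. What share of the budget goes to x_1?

share on x_1 = 0.8168

Set MRS = p_1/p_2: (15/x_1)/1 = p_1/p_2.
So x_1*(p_1,p_2) = 15·p_2/p_1, independent of income; and x_2* = (M − 15·p_2)/p_2.
At the given prices: x_1* = 15·11/4 = 41.25, and x_2* = 3.3636.
Expenditure on x_1: 4·41.25 = 165; share = 0.8168.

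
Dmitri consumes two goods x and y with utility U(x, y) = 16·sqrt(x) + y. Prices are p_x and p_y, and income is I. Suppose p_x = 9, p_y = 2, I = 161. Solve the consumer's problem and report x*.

x* = 3.1605

MU_x = 8/√x, MU_y = 1. Tangency: 8/√x = p_x/p_y.
Thus x* = (8·p_y/p_x)² — independent of I — with the rest of income spent on y.
Plugging in: x* = (8·2/9)² = 3.1605.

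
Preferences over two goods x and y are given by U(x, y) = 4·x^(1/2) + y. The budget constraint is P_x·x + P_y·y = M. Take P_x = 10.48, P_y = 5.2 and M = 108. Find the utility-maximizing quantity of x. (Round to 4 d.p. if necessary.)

Set MRS = P_x/P_y: 2·x^(−1/2) = P_x/P_y.
Solve: √x = 2·P_y/P_x, so x*(P_x,P_y) = (2·P_y/P_x)², and y* = (M − P_x·x*)/P_y.
Plugging in: x* = (2·5.2/10.48)² = 0.9848.

x* = 0.9848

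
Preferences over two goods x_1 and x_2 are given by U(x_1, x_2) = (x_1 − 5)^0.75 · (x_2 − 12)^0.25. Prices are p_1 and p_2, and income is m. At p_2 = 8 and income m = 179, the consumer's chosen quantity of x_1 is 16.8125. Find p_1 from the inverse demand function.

p_1 = 4

MRS = 3·(x_2−12)/(x_1−5). Tangency with p_1/p_2 gives x_2−12 = (1/3)·(p_1/p_2)·(x_1−5).
Substituting into the budget: x_1* = 5 + 0.75·(m − 5·p_1 − 12·p_2)/p_1, and x_2* = 12 + 0.25·(…)/p_2.
Set x_1* = 16.8125 in the demand function and solve for p_1: p_1 = 4.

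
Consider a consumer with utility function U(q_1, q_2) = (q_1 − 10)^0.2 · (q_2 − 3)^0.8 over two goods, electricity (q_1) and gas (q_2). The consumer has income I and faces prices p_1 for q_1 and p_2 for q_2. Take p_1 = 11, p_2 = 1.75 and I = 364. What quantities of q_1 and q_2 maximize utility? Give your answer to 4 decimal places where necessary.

q_1* = 14.5227, q_2* = 116.7143

MRS = (1/4)·(q_2−3)/(q_1−10). Tangency with p_1/p_2 gives q_2−3 = 4·(p_1/p_2)·(q_1−10).
Substituting into the budget: q_1* = 10 + 0.2·(I − 10·p_1 − 3·p_2)/p_1, and q_2* = 3 + 0.8·(…)/p_2.
Discretionary income = 364 − 10·11 − 3·1.75 = 248.75; q_1* = 10 + 0.2·248.75/11 = 14.5227; q_2* = 3 + 0.8·248.75/1.75 = 116.7143.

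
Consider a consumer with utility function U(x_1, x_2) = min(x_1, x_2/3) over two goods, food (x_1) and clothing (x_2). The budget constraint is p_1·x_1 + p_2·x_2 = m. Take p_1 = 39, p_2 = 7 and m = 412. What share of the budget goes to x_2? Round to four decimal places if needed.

share on x_2 = 0.35

Demand: x_1*(p_1,p_2,m) = m/(p_1 + 3·p_2), x_2* = 3·m/(p_1 + 3·p_2).
Here 39 + 3·7 = 60, giving x_1* = 6.8667 and x_2* = 20.6.
Expenditure on x_2: 7·20.6 = 144.2; share = 0.35.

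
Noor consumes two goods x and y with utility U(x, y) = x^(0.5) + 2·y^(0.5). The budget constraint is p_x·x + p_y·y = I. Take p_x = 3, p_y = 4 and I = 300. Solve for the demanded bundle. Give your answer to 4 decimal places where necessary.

MU_x ∝ x^(-0.5), MU_y ∝ 2·y^(-0.5), so MRS = (1/2)·(y/x)^(0.5) = p_x/p_y.
Hence y/x = (2·p_x/p_y)^(1/(0.5)), i.e. raised to the 2 power.
With the ratio pinned down, the budget gives x* = I/(p_x + p_y·(y/x)) and y* = (y/x)·x*.
Numerically y/x = 2.25, so x* = 300/(3 + 4·2.25) = 25 and y* = 2.25·25 = 56.25.

x* = 25, y* = 56.25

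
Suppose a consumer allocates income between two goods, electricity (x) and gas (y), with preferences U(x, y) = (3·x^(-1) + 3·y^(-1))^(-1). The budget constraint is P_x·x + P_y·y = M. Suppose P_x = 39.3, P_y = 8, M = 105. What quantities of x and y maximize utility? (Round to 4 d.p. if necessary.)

x* = 1.8411, y* = 4.0806

From the CES first-order condition, (y/x)^(2) = P_x/P_y.
Hence y/x = (P_x/P_y)^(1/(2)), i.e. raised to the 0.5 power.
With the ratio pinned down, the budget gives x* = M/(P_x + P_y·(y/x)) and y* = (y/x)·x*.
Numerically y/x = 2.216416, so x* = 105/(39.3 + 8·2.216416) = 1.8411 and y* = 2.216416·1.8411 = 4.0806.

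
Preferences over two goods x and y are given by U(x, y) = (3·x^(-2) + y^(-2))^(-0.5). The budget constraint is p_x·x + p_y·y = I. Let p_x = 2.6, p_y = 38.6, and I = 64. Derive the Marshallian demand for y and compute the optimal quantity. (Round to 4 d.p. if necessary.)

Substitute y = (y/x)·x into the budget: x* = I/(p_x + p_y·(y/x)).
Numerically y/x = 0.282112, so x* = 64/(2.6 + 38.6·0.282112) = 4.7444 and y* = 0.282112·4.7444 = 1.3385.

y* = 1.3385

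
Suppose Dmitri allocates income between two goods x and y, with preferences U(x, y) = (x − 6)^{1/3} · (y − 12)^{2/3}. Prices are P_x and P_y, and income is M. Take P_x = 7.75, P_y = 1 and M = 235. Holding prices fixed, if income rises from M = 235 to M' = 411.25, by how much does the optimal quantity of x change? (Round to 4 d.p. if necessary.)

Let x' = x−6, y' = y−12. MRS = (1/2)·y'/x' = P_x/P_y.
After buying the subsistence bundle (6, 12), a share 1/3 of the remaining income goes to x: x* = 6 + 1/3·(M − 6P_x − 12P_y)/P_x.
Discretionary income = 235 − 6·7.75 − 12·1 = 176.5; x* = 6 + 1/3·176.5/7.75 = 13.5914.
At M' = 411.25: x* = 21.172. Change: 21.172 − 13.5914 = 7.5806.

Δx* = 7.5806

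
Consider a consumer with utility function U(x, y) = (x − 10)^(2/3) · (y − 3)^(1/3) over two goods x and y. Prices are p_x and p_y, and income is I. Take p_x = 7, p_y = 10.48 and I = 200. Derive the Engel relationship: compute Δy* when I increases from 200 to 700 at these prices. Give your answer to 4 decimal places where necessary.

Let x' = x−10, y' = y−3. MRS = 2·y'/x' = p_x/p_y.
After buying the subsistence bundle (10, 3), a share 2/3 of the remaining income goes to x: x* = 10 + 2/3·(I − 10p_x − 3p_y)/p_x.
Discretionary income = 200 − 10·7 − 3·10.48 = 98.56; y* = 3 + 1/3·98.56/10.48 = 6.1349.
At I' = 700: y* = 22.0382. Change: 22.0382 − 6.1349 = 15.9033.

Δy* = 15.9033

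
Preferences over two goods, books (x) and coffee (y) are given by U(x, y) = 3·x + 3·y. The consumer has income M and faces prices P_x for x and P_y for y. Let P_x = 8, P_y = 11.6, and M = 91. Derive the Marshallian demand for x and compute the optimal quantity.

x* = 11.375

Linear utility — the consumer picks whichever good has higher MU/price: 3/8 = 0.375 vs 3/11.6 = 0.2586.
x gives more utility per dollar, so spend all income on x: x* = M/P_x, y* = 0.
Numerically: x* = 11.375, y* = 0.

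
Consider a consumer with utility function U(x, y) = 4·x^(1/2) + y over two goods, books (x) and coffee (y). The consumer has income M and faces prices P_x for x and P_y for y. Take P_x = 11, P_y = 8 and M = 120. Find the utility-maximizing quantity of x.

x* = 2.1157

Set MRS = P_x/P_y: 2·x^(−1/2) = P_x/P_y.
Solve: √x = 2·P_y/P_x, so x*(P_x,P_y) = (2·P_y/P_x)², and y* = (M − P_x·x*)/P_y.
Plugging in: x* = (2·8/11)² = 2.1157.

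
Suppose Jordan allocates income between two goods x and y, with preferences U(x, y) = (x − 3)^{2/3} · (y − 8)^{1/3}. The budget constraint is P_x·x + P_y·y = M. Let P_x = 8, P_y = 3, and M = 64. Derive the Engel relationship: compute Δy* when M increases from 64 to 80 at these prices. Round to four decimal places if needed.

This is Cobb-Douglas in (x−3, y−8): tangency gives 2/3·P_y·(y−8) = 1/3·P_x·(x−3).
After buying the subsistence bundle (3, 8), a share 2/3 of the remaining income goes to x: x* = 3 + 2/3·(M − 3P_x − 8P_y)/P_x.
Discretionary income = 64 − 3·8 − 8·3 = 16; y* = 8 + 1/3·16/3 = 9.7778.
At M' = 80: y* = 11.5556. Change: 11.5556 − 9.7778 = 1.7778.

Δy* = 1.7778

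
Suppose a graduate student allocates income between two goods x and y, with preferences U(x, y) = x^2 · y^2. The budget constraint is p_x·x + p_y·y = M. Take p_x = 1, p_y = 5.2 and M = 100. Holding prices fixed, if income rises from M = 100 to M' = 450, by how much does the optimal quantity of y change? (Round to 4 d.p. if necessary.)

Δy* = 33.6538

Tangency: MRS = y/x = p_x/p_y.
So 2·p_y·y = 2·p_x·x; combined with the budget, a share 0.5 of income goes to x.
Demand: x*(p_x,p_y,M) = 0.5·M/p_x and y* = 0.5·M/p_y.
At p_x=1, p_y=5.2, M=100: y* = 0.5·100/5.2 = 9.6154.
At M' = 450: y* = 43.2692. Change: 43.2692 − 9.6154 = 33.6538.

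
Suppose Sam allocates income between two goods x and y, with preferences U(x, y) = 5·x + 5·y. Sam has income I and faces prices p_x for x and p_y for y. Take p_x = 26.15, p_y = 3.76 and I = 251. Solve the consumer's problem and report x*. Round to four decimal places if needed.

x* = 0

Perfect substitutes: compare marginal utility per dollar. 5/p_x vs 5/p_y → 0.1912 vs 1.3298.
y gives more utility per dollar, so spend all income on y: y* = I/p_y, x* = 0.
Numerically: x* = 0, y* = 66.7553.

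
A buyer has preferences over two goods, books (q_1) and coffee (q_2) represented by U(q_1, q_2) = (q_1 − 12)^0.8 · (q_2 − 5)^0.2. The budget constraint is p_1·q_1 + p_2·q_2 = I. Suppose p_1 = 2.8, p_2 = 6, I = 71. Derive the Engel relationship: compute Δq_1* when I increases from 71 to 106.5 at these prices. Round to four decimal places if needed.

This is Cobb-Douglas in (q_1−12, q_2−5): tangency gives 0.8·p_2·(q_2−5) = 0.2·p_1·(q_1−12).
Substituting into the budget: q_1* = 12 + 0.8·(I − 12·p_1 − 5·p_2)/p_1, and q_2* = 5 + 0.2·(…)/p_2.
Discretionary income = 71 − 12·2.8 − 5·6 = 7.4; q_1* = 12 + 0.8·7.4/2.8 = 14.1143.
At I' = 106.5: q_1* = 24.2571. Change: 24.2571 − 14.1143 = 10.1429.

Δq_1* = 10.1429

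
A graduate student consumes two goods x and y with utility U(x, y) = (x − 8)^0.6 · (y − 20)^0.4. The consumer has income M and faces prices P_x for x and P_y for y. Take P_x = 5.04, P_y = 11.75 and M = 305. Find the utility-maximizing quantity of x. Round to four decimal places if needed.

MRS = (3/2)·(y−20)/(x−8). Tangency with P_x/P_y gives y−20 = (2/3)·(P_x/P_y)·(x−8).
After buying the subsistence bundle (8, 20), a share 0.6 of the remaining income goes to x: x* = 8 + 0.6·(M − 8P_x − 20P_y)/P_x.
Discretionary income = 305 − 8·5.04 − 20·11.75 = 29.68; x* = 8 + 0.6·29.68/5.04 = 11.5333.

x* = 11.5333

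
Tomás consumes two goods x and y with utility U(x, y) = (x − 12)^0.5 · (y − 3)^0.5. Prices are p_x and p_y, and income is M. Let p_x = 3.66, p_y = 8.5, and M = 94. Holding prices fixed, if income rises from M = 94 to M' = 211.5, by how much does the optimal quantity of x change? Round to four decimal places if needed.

Let x' = x−12, y' = y−3. MRS = y'/x' = p_x/p_y.
After buying the subsistence bundle (12, 3), a share 0.5 of the remaining income goes to x: x* = 12 + 0.5·(M − 12p_x − 3p_y)/p_x.
Discretionary income = 94 − 12·3.66 − 3·8.5 = 24.58; x* = 12 + 0.5·24.58/3.66 = 15.3579.
At M' = 211.5: x* = 31.4098. Change: 31.4098 − 15.3579 = 16.0519.

Δx* = 16.0519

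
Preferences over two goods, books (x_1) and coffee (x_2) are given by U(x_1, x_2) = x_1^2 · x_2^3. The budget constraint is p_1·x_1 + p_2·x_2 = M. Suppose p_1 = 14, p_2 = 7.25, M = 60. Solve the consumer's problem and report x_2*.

x_2* = 4.9655

Demand: x_1*(p_1,p_2,M) = 0.4·M/p_1 and x_2* = 0.6·M/p_2.
At p_1=14, p_2=7.25, M=60: x_2* = 0.6·60/7.25 = 4.9655.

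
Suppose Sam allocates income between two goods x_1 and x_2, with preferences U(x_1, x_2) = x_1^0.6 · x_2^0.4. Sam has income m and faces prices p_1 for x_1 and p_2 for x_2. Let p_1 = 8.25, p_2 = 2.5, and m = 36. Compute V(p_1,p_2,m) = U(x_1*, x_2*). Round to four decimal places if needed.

MU_x_1/MU_x_2 = (0.6·x_2)/(0.4·x_1); tangency sets this equal to p_1/p_2.
Rearranging, p_2·x_2 = (2/3)·p_1·x_1. Substituting into the budget gives p_1·x_1·(1 + (2/3)) = m.
Demand: x_1*(p_1,p_2,m) = 0.6·m/p_1 and x_2* = 0.4·m/p_2.
At p_1=8.25, p_2=2.5, m=36: x_1* = 0.6·36/8.25 = 2.6182, x_2* = 5.76.
Utility at the optimum: U(2.6182, 5.76) = 3.589.

V = 3.589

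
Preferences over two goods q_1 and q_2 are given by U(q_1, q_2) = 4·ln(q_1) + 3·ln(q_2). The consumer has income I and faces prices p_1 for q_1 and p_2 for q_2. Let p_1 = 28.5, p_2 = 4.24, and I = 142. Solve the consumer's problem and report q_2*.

q_2* = 14.3531

Demand: q_1*(p_1,p_2,I) = 4/7·I/p_1 and q_2* = 3/7·I/p_2.
At p_1=28.5, p_2=4.24, I=142: q_2* = 3/7·142/4.24 = 14.3531.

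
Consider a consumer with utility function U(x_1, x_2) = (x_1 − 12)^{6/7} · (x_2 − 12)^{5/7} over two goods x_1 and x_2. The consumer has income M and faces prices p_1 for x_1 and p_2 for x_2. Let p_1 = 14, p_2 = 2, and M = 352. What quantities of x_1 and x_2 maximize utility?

This is Cobb-Douglas in (x_1−12, x_2−12): tangency gives 6/7·p_2·(x_2−12) = 5/7·p_1·(x_1−12).
After buying the subsistence bundle (12, 12), a share 6/11 of the remaining income goes to x_1: x_1* = 12 + 6/11·(M − 12p_1 − 12p_2)/p_1.
Discretionary income = 352 − 12·14 − 12·2 = 160; x_1* = 12 + 6/11·160/14 = 18.2338; x_2* = 12 + 5/11·160/2 = 48.3636.

x_1* = 18.2338, x_2* = 48.3636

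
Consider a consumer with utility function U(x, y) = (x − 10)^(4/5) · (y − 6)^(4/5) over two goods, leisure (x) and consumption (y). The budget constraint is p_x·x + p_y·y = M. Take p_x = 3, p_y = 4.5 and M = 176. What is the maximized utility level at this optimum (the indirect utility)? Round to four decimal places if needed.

V = 86.0915

MRS = (y−6)/(x−10). Tangency with p_x/p_y gives y−6 = (p_x/p_y)·(x−10).
After buying the subsistence bundle (10, 6), a share 0.5 of the remaining income goes to x: x* = 10 + 0.5·(M − 10p_x − 6p_y)/p_x.
Discretionary income = 176 − 10·3 − 6·4.5 = 119; x* = 10 + 0.5·119/3 = 29.8333; y* = 6 + 0.5·119/4.5 = 19.2222.
Utility at the optimum: U(29.8333, 19.2222) = 86.0915.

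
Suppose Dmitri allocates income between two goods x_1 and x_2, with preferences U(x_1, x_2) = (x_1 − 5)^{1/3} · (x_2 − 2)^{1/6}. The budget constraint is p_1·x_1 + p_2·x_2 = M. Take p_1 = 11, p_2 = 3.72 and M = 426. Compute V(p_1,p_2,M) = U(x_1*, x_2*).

This is Cobb-Douglas in (x_1−5, x_2−2): tangency gives 1/3·p_2·(x_2−2) = 1/6·p_1·(x_1−5).
Substituting into the budget: x_1* = 5 + 2/3·(M − 5·p_1 − 2·p_2)/p_1, and x_2* = 2 + 1/3·(…)/p_2.
Discretionary income = 426 − 5·11 − 2·3.72 = 363.56; x_1* = 5 + 2/3·363.56/11 = 27.0339; x_2* = 2 + 1/3·363.56/3.72 = 34.5771.
Utility at the optimum: U(27.0339, 34.5771) = 5.0101.

V = 5.0101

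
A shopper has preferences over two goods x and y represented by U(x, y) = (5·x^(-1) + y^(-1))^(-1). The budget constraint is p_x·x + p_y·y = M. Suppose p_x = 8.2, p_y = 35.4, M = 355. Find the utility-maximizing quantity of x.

x* = 22.4407

MU_x ∝ 5·x^(-2), MU_y ∝ y^(-2), so MRS = 5·(y/x)^(2) = p_x/p_y.
Hence y/x = ((1/5)·p_x/p_y)^(1/(2)), i.e. raised to the 0.5 power.
With the ratio pinned down, the budget gives x* = M/(p_x + p_y·(y/x)) and y* = (y/x)·x*.
Numerically y/x = 0.215239, so x* = 355/(8.2 + 35.4·0.215239) = 22.4407.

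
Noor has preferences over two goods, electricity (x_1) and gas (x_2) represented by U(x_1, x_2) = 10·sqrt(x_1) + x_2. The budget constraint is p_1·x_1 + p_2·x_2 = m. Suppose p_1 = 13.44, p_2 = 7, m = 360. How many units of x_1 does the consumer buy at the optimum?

MU_x_1 = 5/√x_1, MU_x_2 = 1. Tangency: 5/√x_1 = p_1/p_2.
Thus x_1* = (5·p_2/p_1)² — independent of m — with the rest of income spent on x_2.
Plugging in: x_1* = (5·7/13.44)² = 6.7817.

x_1* = 6.7817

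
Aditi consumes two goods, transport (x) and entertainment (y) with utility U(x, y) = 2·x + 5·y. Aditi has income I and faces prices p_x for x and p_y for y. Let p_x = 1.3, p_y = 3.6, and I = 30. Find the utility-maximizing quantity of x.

Linear utility — the consumer picks whichever good has higher MU/price: 2/1.3 = 1.5385 vs 5/3.6 = 1.3889.
x gives more utility per dollar, so spend all income on x: x* = I/p_x, y* = 0.
Numerically: x* = 23.0769, y* = 0.

x* = 23.0769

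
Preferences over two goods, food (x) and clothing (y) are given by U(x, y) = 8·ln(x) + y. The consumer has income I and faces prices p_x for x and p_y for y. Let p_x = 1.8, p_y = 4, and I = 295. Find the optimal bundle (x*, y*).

x* = 17.7778, y* = 65.75

So x*(p_x,p_y) = 8·p_y/p_x, independent of income; and y* = (I − 8·p_y)/p_y.
At the given prices: x* = 8·4/1.8 = 17.7778, and y* = 65.75.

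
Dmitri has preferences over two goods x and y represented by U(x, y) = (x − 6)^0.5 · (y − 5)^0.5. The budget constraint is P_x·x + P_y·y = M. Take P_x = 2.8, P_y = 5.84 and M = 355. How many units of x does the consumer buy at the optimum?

x* = 61.1786

MRS = (y−5)/(x−6). Tangency with P_x/P_y gives y−5 = (P_x/P_y)·(x−6).
After buying the subsistence bundle (6, 5), a share 0.5 of the remaining income goes to x: x* = 6 + 0.5·(M − 6P_x − 5P_y)/P_x.
Discretionary income = 355 − 6·2.8 − 5·5.84 = 309; x* = 6 + 0.5·309/2.8 = 61.1786.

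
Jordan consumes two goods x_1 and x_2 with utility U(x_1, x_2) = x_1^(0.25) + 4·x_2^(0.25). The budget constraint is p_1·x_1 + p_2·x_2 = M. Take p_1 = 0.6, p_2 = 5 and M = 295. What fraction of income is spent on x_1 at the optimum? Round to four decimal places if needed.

share on x_1 = 0.242

From the CES first-order condition, (1/4)·(x_2/x_1)^(0.75) = p_1/p_2.
Hence x_2/x_1 = (4·p_1/p_2)^(1/(0.75)), i.e. raised to the 4/3 power.
Substitute x_2 = (x_2/x_1)·x_1 into the budget: x_1* = M/(p_1 + p_2·(x_2/x_1)).
Numerically x_2/x_1 = 0.375827, so x_1* = 295/(0.6 + 5·0.375827) = 118.993 and x_2* = 0.375827·118.993 = 44.7208.
Expenditure on x_1: 0.6·118.993 = 71.3958; share = 0.242.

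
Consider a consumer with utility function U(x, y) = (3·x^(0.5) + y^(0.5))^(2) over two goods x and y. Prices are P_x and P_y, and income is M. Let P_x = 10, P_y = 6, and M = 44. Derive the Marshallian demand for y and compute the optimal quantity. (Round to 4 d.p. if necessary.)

Substitute y = (y/x)·x into the budget: x* = M/(P_x + P_y·(y/x)).
Numerically y/x = 0.308642, so x* = 44/(10 + 6·0.308642) = 3.7125 and y* = 0.308642·3.7125 = 1.1458.

y* = 1.1458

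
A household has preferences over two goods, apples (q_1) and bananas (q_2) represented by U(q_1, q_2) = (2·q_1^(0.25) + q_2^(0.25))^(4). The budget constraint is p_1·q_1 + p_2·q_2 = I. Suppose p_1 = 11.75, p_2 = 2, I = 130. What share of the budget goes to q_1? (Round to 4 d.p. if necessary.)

MRS = MU_q_1/MU_q_2 = 2·(q_2/q_1)^(0.75). Set equal to p_1/p_2.
Hence q_2/q_1 = ((1/2)·p_1/p_2)^(1/(0.75)), i.e. raised to the 4/3 power.
With the ratio pinned down, the budget gives q_1* = I/(p_1 + p_2·(q_2/q_1)) and q_2* = (q_2/q_1)·q_1*.
Numerically q_2/q_1 = 4.206981, so q_1* = 130/(11.75 + 2·4.206981) = 6.4471 and q_2* = 4.206981·6.4471 = 27.123.
Expenditure on q_1: 11.75·6.4471 = 75.754; share = 0.5827.

share on q_1 = 0.5827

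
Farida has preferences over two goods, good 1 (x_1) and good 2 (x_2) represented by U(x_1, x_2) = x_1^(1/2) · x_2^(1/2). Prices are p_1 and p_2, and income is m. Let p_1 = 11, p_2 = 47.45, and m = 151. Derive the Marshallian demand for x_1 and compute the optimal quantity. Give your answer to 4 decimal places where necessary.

Tangency: MRS = x_2/x_1 = p_1/p_2.
So 0.5·p_2·x_2 = 0.5·p_1·x_1; combined with the budget, a share 0.5 of income goes to x_1.
Demand: x_1*(p_1,p_2,m) = 0.5·m/p_1 and x_2* = 0.5·m/p_2.
At p_1=11, p_2=47.45, m=151: x_1* = 0.5·151/11 = 6.8636.

x_1* = 6.8636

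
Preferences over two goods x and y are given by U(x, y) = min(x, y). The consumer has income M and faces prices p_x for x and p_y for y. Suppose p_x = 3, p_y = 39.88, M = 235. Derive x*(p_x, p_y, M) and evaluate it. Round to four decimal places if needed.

x* = 5.4804

With perfect complements, no substitution: consume in ratio x:y = 1:1.
Budget: p_x·x + p_y·x = M, so (p_x + p_y)·x = M.
Demand: x*(p_x,p_y,M) = M/(p_x + p_y), y* = M/(p_x + p_y).
Here 3 + 39.88 = 42.88, giving x* = 5.4804.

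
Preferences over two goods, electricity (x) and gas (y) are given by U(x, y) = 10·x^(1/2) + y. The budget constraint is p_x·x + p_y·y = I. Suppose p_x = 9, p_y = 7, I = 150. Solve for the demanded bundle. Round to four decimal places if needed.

x* = 15.1235, y* = 1.9841

Thus x* = (5·p_y/p_x)² — independent of I — with the rest of income spent on y.
Plugging in: x* = (5·7/9)² = 15.1235, y* = 1.9841.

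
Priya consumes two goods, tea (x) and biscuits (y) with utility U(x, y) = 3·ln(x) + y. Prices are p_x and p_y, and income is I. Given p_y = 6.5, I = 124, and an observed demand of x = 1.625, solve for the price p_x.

p_x = 12

MU_x = 3/x, MU_y = 1. Tangency: 3/x = p_x/p_y.
So x*(p_x,p_y) = 3·p_y/p_x, independent of income; and y* = (I − 3·p_y)/p_y.
Set x* = 1.625 in the demand function and solve for p_x: p_x = 12.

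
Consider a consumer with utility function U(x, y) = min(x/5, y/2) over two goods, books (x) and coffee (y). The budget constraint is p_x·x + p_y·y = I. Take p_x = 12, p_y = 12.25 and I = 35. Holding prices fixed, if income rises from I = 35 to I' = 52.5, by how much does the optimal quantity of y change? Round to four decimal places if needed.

Δy* = 0.4142

Here 5·12 + 2·12.25 = 84.5, giving y* = 0.8284.
At I' = 52.5: y* = 1.2426. Change: 1.2426 − 0.8284 = 0.4142.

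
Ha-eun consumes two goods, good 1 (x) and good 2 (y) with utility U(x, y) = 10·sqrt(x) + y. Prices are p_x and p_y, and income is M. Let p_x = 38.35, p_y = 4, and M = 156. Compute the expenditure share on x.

share on x = 0.0669

Utility is quasi-linear in y; the FOC for x is 5/√x = p_x/p_y.
Solve: √x = 5·p_y/p_x, so x*(p_x,p_y) = (5·p_y/p_x)², and y* = (M − p_x·x*)/p_y.
Plugging in: x* = (5·4/38.35)² = 0.272, y* = 36.3924.
Expenditure on x: 38.35·0.272 = 10.4302; share = 0.0669.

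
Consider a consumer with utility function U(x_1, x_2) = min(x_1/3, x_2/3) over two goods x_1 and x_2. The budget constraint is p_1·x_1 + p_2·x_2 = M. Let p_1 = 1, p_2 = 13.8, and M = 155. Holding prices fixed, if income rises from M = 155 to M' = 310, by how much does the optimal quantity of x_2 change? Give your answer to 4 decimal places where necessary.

With perfect complements, no substitution: consume in ratio x_1:x_2 = 3:3.
Budget: p_1·x_1 + p_2·x_1 = M, so (3·p_1 + 3·p_2)·x_1 = 3·M.
Demand: x_1*(p_1,p_2,M) = 3·M/(3·p_1 + 3·p_2), x_2* = 3·M/(3·p_1 + 3·p_2).
Here 3·1 + 3·13.8 = 44.4, giving x_2* = 10.473.
At M' = 310: x_2* = 20.9459. Change: 20.9459 − 10.473 = 10.473.

Δx_2* = 10.473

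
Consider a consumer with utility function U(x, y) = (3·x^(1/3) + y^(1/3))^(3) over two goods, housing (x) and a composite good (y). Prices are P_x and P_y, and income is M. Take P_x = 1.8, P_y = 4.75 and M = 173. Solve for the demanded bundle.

x* = 85.9309, y* = 3.8578

Numerically y/x = 0.044894, so x* = 173/(1.8 + 4.75·0.044894) = 85.9309 and y* = 0.044894·85.9309 = 3.8578.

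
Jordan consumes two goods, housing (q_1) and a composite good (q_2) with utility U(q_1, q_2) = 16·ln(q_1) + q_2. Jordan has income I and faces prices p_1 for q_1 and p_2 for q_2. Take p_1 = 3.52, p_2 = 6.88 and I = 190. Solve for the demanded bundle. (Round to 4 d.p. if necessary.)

q_1* = 31.2727, q_2* = 11.6163

Set MRS = p_1/p_2: (16/q_1)/1 = p_1/p_2.
So q_1*(p_1,p_2) = 16·p_2/p_1, independent of income; and q_2* = (I − 16·p_2)/p_2.
At the given prices: q_1* = 16·6.88/3.52 = 31.2727, and q_2* = 11.6163.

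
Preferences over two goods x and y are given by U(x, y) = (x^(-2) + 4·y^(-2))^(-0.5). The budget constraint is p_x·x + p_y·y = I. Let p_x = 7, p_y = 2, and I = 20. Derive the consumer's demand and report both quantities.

MU_x ∝ x^(-3), MU_y ∝ 4·y^(-3), so MRS = (1/4)·(y/x)^(3) = p_x/p_y.
Solve for the ratio: y/x = [4·p_x/p_y]^(1/3).
Substitute y = (y/x)·x into the budget: x* = I/(p_x + p_y·(y/x)).
Numerically y/x = 2.410142, so x* = 20/(7 + 2·2.410142) = 1.692 and y* = 2.410142·1.692 = 4.078.

x* = 1.692, y* = 4.078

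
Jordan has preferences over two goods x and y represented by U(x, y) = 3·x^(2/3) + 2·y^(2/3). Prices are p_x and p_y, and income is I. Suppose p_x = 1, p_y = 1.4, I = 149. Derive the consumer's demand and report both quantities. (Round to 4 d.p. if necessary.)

MRS = MU_x/MU_y = (3/2)·(y/x)^(1/3). Set equal to p_x/p_y.
Hence y/x = ((2/3)·p_x/p_y)^(1/(1/3)), i.e. raised to the 3 power.
Substitute y = (y/x)·x into the budget: x* = I/(p_x + p_y·(y/x)).
Numerically y/x = 0.10798, so x* = 149/(1 + 1.4·0.10798) = 129.4334 and y* = 0.10798·129.4334 = 13.9762.

x* = 129.4334, y* = 13.9762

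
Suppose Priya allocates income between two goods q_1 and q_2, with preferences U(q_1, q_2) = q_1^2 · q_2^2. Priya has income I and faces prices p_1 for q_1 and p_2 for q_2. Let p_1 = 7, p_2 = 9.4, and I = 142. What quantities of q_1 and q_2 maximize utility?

The MRS is q_2/q_1. Set MRS = p_1/p_2.
So 2·p_2·q_2 = 2·p_1·q_1; combined with the budget, a share 0.5 of income goes to q_1.
Demand: q_1*(p_1,p_2,I) = 0.5·I/p_1 and q_2* = 0.5·I/p_2.
At p_1=7, p_2=9.4, I=142: q_1* = 0.5·142/7 = 10.1429, q_2* = 7.5532.

q_1* = 10.1429, q_2* = 7.5532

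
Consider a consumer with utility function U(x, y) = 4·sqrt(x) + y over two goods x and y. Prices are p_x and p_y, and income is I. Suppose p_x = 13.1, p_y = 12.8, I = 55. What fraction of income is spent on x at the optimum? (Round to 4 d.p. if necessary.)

share on x = 0.9096

Set MRS = p_x/p_y: 2·x^(−1/2) = p_x/p_y.
Solve: √x = 2·p_y/p_x, so x*(p_x,p_y) = (2·p_y/p_x)², and y* = (I − p_x·x*)/p_y.
Plugging in: x* = (2·12.8/13.1)² = 3.8189, y* = 0.3885.
Expenditure on x: 13.1·3.8189 = 50.0275; share = 0.9096.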